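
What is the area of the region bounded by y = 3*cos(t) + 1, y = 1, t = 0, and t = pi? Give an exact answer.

6

The difference (3*cos(t) + 1) - (1) = 3*cos(t) changes sign at t = pi/2 inside [0, pi], so split the integral there.
∫[0,pi/2] (3*cos(t)) dt = 3.
∫[pi/2,pi] (3*cos(t)) dt = -3; the area of that piece is 3.
Total area = 3 + 3 = 6.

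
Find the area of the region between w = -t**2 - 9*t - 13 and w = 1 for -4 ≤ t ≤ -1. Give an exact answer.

61/6

The difference (-t**2 - 9*t - 13) - (1) = -t**2 - 9*t - 14 changes sign at t = -2 inside [-4, -1], so split the integral there.
∫[-4,-2] (-t**2 - 9*t - 14) dt = 22/3.
∫[-2,-1] (-t**2 - 9*t - 14) dt = -17/6; the area of that piece is 17/6.
Total area = 22/3 + 17/6 = 61/6.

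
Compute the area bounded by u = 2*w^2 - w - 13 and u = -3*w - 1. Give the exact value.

125/3

Both boundary curves give u as a function of w, so integrate with respect to w. Setting them equal: 2*w^2 + 2*w - 12 = 0, i.e. 2*(w - 2)*(w + 3) = 0, so they meet at w = -3, 2.
For w in [-3, 2], u = 2*w^2 - w - 13 is on the left; area = ∫[-3,2] (-(2*w^2 + 2*w - 12)) dw = 125/3.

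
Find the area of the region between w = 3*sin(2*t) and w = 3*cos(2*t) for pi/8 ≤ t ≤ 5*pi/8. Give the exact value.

On [pi/8, 5*pi/8], (3*sin(2*t)) - (3*cos(2*t)) = 3*sin(2*t) - 3*cos(2*t) is ≥ 0 throughout, so the area is a single integral of |3*sin(2*t) - 3*cos(2*t)|.
∫[pi/8,5*pi/8] (3*sin(2*t) - 3*cos(2*t)) dt = 3*sqrt(2).

3*sqrt(2)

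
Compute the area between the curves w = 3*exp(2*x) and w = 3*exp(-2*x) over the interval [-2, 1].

-6 + 3*exp(-4)/2 + 3*exp(-2)/2 + 3*exp(2)/2 + 3*exp(4)/2

The difference (3*exp(2*x)) - (3*exp(-2*x)) = 3*exp(2*x) - 3*exp(-2*x) changes sign at x = 0 inside [-2, 1], so split the integral there.
∫[-2,0] (3*exp(2*x) - 3*exp(-2*x)) dx = -3*exp(4)/2 - 3*exp(-4)/2 + 3; the area of that piece is -3 + 3*exp(-4)/2 + 3*exp(4)/2.
∫[0,1] (3*exp(2*x) - 3*exp(-2*x)) dx = -3 + 3*exp(-2)/2 + 3*exp(2)/2.
Total area = (-3 + 3*exp(-4)/2 + 3*exp(4)/2) + (-3 + 3*exp(-2)/2 + 3*exp(2)/2) = -6 + 3*exp(-4)/2 + 3*exp(-2)/2 + 3*exp(2)/2 + 3*exp(4)/2.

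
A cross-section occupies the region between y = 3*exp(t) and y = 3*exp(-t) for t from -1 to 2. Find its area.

The difference (3*exp(t)) - (3*exp(-t)) = 3*exp(t) - 3*exp(-t) changes sign at t = 0 inside [-1, 2], so split the integral there.
∫[-1,0] (3*exp(t) - 3*exp(-t)) dt = -3*exp(1) - 3*exp(-1) + 6; the area of that piece is -6 + 3*exp(-1) + 3*exp(1).
∫[0,2] (3*exp(t) - 3*exp(-t)) dt = -6 + 3*exp(-2) + 3*exp(2).
Total area = (-6 + 3*exp(-1) + 3*exp(1)) + (-6 + 3*exp(-2) + 3*exp(2)) = -12 + 3*exp(-2) + 3*exp(-1) + 3*exp(1) + 3*exp(2).

-12 + 3*exp(-2) + 3*exp(-1) + 3*exp(1) + 3*exp(2)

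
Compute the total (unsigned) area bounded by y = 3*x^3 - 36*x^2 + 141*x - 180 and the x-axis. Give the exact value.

3/2

The curve meets the x-axis where 3*x^3 - 36*x^2 + 141*x - 180 = 0, i.e. 3*(x - 5)*(x - 4)*(x - 3) = 0, at x = 3, 4, 5.
On [3, 4] the curve lies above the axis; ∫[3,4] (3*x^3 - 36*x^2 + 141*x - 180) dx = 3/4, giving area 3/4.
On [4, 5] the curve lies below the axis; ∫[4,5] (3*x^3 - 36*x^2 + 141*x - 180) dx = -3/4, giving area 3/4.
Total area = 3/4 + 3/4 = 3/2.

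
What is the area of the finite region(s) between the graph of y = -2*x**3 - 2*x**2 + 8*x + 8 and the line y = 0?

The curve meets the x-axis where -2*x**3 - 2*x**2 + 8*x + 8 = 0, i.e. -2*(x - 2)*(x + 1)*(x + 2) = 0, at x = -2, -1, 2.
On [-2, -1] the curve lies below the axis; ∫[-2,-1] (-2*x**3 - 2*x**2 + 8*x + 8) dx = -7/6, giving area 7/6.
On [-1, 2] the curve lies above the axis; ∫[-1,2] (-2*x**3 - 2*x**2 + 8*x + 8) dx = 45/2, giving area 45/2.
Total area = 7/6 + 45/2 = 71/3.

71/3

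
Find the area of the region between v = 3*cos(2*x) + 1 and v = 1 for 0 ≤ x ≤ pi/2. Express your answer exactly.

3

The difference (3*cos(2*x) + 1) - (1) = 3*cos(2*x) changes sign at x = pi/4 inside [0, pi/2], so split the integral there.
∫[0,pi/4] (3*cos(2*x)) dx = 3/2.
∫[pi/4,pi/2] (3*cos(2*x)) dx = -3/2; the area of that piece is 3/2.
Total area = 3/2 + 3/2 = 3.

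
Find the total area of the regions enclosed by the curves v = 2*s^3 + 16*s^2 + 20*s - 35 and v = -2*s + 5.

Set the curves equal: 2*s^3 + 16*s^2 + 20*s - 35 = -2*s + 5, so 2*s^3 + 16*s^2 + 22*s - 40 = 0, which factors as 2*(s - 1)*(s + 4)*(s + 5) = 0. The curves meet at s = -5, -4, 1.
On [-5, -4], v = 2*s^3 + 16*s^2 + 20*s - 35 is on top; that piece has area ∫[-5,-4] (2*s^3 + 16*s^2 + 22*s - 40) ds = 11/6.
On [-4, 1], v = -2*s + 5 is on top; that piece has area ∫[-4,1] (-(2*s^3 + 16*s^2 + 22*s - 40)) ds = 875/6.
Total enclosed area = 11/6 + 875/6 = 443/3.

443/3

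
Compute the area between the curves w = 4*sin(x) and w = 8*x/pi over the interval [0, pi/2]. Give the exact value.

4 - pi

On [0, pi/2], (4*sin(x)) - (8*x/pi) = -8*x/pi + 4*sin(x) is ≥ 0 throughout, so the area is a single integral of |-8*x/pi + 4*sin(x)|.
∫[0,pi/2] (-8*x/pi + 4*sin(x)) dx = 4 - pi.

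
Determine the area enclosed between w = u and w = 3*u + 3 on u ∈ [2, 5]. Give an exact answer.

On [2, 5], (u) - (3*u + 3) = -2*u - 3 is ≤ 0 throughout, so the area is a single integral of |-2*u - 3|.
∫[2,5] (-2*u - 3) du = -30; the area of that piece is 30.

30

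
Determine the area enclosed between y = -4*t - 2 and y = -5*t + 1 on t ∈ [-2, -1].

9/2

On [-2, -1], (-4*t - 2) - (-5*t + 1) = t - 3 is ≤ 0 throughout, so the area is a single integral of |t - 3|.
∫[-2,-1] (t - 3) dt = -9/2; the area of that piece is 9/2.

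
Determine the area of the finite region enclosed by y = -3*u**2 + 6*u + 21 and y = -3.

Set the curves equal: -3*u**2 + 6*u + 21 = -3, so -3*u**2 + 6*u + 24 = 0, which factors as -3*(u - 4)*(u + 2) = 0. The curves meet at u = -2, 4.
On [-2, 4], y = -3*u**2 + 6*u + 21 is on top; that piece has area ∫[-2,4] (-3*u**2 + 6*u + 24) du = 108.

108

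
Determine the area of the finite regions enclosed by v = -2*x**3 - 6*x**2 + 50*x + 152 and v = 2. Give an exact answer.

Set the curves equal: -2*x**3 - 6*x**2 + 50*x + 152 = 2, so -2*x**3 - 6*x**2 + 50*x + 150 = 0, which factors as -2*(x - 5)*(x + 3)*(x + 5) = 0. The curves meet at x = -5, -3, 5.
On [-5, -3], v = 2 is on top; that piece has area ∫[-5,-3] (-(-2*x**3 - 6*x**2 + 50*x + 150)) dx = 24.
On [-3, 5], v = -2*x**3 - 6*x**2 + 50*x + 152 is on top; that piece has area ∫[-3,5] (-2*x**3 - 6*x**2 + 50*x + 150) dx = 1024.
Total enclosed area = 24 + 1024 = 1048.

1048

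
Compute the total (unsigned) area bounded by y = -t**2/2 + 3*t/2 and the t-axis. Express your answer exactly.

The curve meets the t-axis where -t**2/2 + 3*t/2 = 0, i.e. -t*(t - 3)/2 = 0, at t = 0, 3.
On [0, 3] the curve lies above the axis; ∫[0,3] (-t**2/2 + 3*t/2) dt = 9/4, giving area 9/4.

9/4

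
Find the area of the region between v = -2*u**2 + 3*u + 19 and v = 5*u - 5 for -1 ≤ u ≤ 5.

The difference (-2*u**2 + 3*u + 19) - (5*u - 5) = -2*u**2 - 2*u + 24 changes sign at u = 3 inside [-1, 5], so split the integral there.
∫[-1,3] (-2*u**2 - 2*u + 24) du = 208/3.
∫[3,5] (-2*u**2 - 2*u + 24) du = -100/3; the area of that piece is 100/3.
Total area = 208/3 + 100/3 = 308/3.

308/3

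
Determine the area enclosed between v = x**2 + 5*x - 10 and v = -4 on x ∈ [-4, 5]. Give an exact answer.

The difference (x**2 + 5*x - 10) - (-4) = x**2 + 5*x - 6 changes sign at x = 1 inside [-4, 5], so split the integral there.
∫[-4,1] (x**2 + 5*x - 6) dx = -275/6; the area of that piece is 275/6.
∫[1,5] (x**2 + 5*x - 6) dx = 232/3.
Total area = 275/6 + 232/3 = 739/6.

739/6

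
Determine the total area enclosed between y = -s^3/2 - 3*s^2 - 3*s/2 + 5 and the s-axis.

81/4

The curve meets the s-axis where -s^3/2 - 3*s^2 - 3*s/2 + 5 = 0, i.e. -(s - 1)*(s + 2)*(s + 5)/2 = 0, at s = -5, -2, 1.
On [-5, -2] the curve lies below the axis; ∫[-5,-2] (-s^3/2 - 3*s^2 - 3*s/2 + 5) ds = -81/8, giving area 81/8.
On [-2, 1] the curve lies above the axis; ∫[-2,1] (-s^3/2 - 3*s^2 - 3*s/2 + 5) ds = 81/8, giving area 81/8.
Total area = 81/8 + 81/8 = 81/4.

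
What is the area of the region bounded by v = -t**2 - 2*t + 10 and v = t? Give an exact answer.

Set the curves equal: -t**2 - 2*t + 10 = t, so -t**2 - 3*t + 10 = 0, which factors as -(t - 2)*(t + 5) = 0. The curves meet at t = -5, 2.
On [-5, 2], v = -t**2 - 2*t + 10 is on top; that piece has area ∫[-5,2] (-t**2 - 3*t + 10) dt = 343/6.

343/6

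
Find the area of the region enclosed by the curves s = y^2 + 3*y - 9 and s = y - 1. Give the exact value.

36

Both boundary curves give s as a function of y, so integrate with respect to y. Setting them equal: y^2 + 2*y - 8 = 0, i.e. (y - 2)*(y + 4) = 0, so they meet at y = -4, 2.
For y in [-4, 2], s = y^2 + 3*y - 9 is on the left; area = ∫[-4,2] (-(y^2 + 2*y - 8)) dy = 36.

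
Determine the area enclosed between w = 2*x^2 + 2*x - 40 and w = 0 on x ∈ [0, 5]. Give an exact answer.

111

The difference (2*x^2 + 2*x - 40) - (0) = 2*x^2 + 2*x - 40 changes sign at x = 4 inside [0, 5], so split the integral there.
∫[0,4] (2*x^2 + 2*x - 40) dx = -304/3; the area of that piece is 304/3.
∫[4,5] (2*x^2 + 2*x - 40) dx = 29/3.
Total area = 304/3 + 29/3 = 111.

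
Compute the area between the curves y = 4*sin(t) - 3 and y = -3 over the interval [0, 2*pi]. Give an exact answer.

16

The difference (4*sin(t) - 3) - (-3) = 4*sin(t) changes sign at t = pi inside [0, 2*pi], so split the integral there.
∫[0,pi] (4*sin(t)) dt = 8.
∫[pi,2*pi] (4*sin(t)) dt = -8; the area of that piece is 8.
Total area = 8 + 8 = 16.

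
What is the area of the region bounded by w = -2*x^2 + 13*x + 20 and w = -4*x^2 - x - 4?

1/3

Set the curves equal: -2*x^2 + 13*x + 20 = -4*x^2 - x - 4, so 2*x^2 + 14*x + 24 = 0, which factors as 2*(x + 3)*(x + 4) = 0. The curves meet at x = -4, -3.
On [-4, -3], w = -4*x^2 - x - 4 is on top; that piece has area ∫[-4,-3] (-(2*x^2 + 14*x + 24)) dx = 1/3.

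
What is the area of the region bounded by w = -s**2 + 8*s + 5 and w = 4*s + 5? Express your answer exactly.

32/3

Set the curves equal: -s**2 + 8*s + 5 = 4*s + 5, so -s**2 + 4*s = 0, which factors as -s*(s - 4) = 0. The curves meet at s = 0, 4.
On [0, 4], w = -s**2 + 8*s + 5 is on top; that piece has area ∫[0,4] (-s**2 + 4*s) ds = 32/3.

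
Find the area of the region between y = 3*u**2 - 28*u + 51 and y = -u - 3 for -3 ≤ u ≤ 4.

763/2

The difference (3*u**2 - 28*u + 51) - (-u - 3) = 3*u**2 - 27*u + 54 changes sign at u = 3 inside [-3, 4], so split the integral there.
∫[-3,3] (3*u**2 - 27*u + 54) du = 378.
∫[3,4] (3*u**2 - 27*u + 54) du = -7/2; the area of that piece is 7/2.
Total area = 378 + 7/2 = 763/2.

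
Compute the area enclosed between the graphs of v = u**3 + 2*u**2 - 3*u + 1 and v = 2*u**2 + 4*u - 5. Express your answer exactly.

131/4

Set the curves equal: u**3 + 2*u**2 - 3*u + 1 = 2*u**2 + 4*u - 5, so u**3 - 7*u + 6 = 0, which factors as (u - 2)*(u - 1)*(u + 3) = 0. The curves meet at u = -3, 1, 2.
On [-3, 1], v = u**3 + 2*u**2 - 3*u + 1 is on top; that piece has area ∫[-3,1] (u**3 - 7*u + 6) du = 32.
On [1, 2], v = 2*u**2 + 4*u - 5 is on top; that piece has area ∫[1,2] (-(u**3 - 7*u + 6)) du = 3/4.
Total enclosed area = 32 + 3/4 = 131/4.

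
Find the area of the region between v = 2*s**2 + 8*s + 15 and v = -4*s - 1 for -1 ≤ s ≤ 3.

392/3

On [-1, 3], (2*s**2 + 8*s + 15) - (-4*s - 1) = 2*s**2 + 12*s + 16 is ≥ 0 throughout, so the area is a single integral of |2*s**2 + 12*s + 16|.
∫[-1,3] (2*s**2 + 12*s + 16) ds = 392/3.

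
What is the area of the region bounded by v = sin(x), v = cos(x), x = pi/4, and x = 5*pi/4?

2*sqrt(2)

On [pi/4, 5*pi/4], (sin(x)) - (cos(x)) = sin(x) - cos(x) is ≥ 0 throughout, so the area is a single integral of |sin(x) - cos(x)|.
∫[pi/4,5*pi/4] (sin(x) - cos(x)) dx = 2*sqrt(2).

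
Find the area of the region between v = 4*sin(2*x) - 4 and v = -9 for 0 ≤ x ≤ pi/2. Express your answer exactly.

On [0, pi/2], (4*sin(2*x) - 4) - (-9) = 4*sin(2*x) + 5 is ≥ 0 throughout, so the area is a single integral of |4*sin(2*x) + 5|.
∫[0,pi/2] (4*sin(2*x) + 5) dx = 4 + 5*pi/2.

4 + 5*pi/2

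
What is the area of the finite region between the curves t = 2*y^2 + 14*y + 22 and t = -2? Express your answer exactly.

Both boundary curves give t as a function of y, so integrate with respect to y. Setting them equal: 2*y^2 + 14*y + 24 = 0, i.e. 2*(y + 3)*(y + 4) = 0, so they meet at y = -4, -3.
For y in [-4, -3], t = 2*y^2 + 14*y + 22 is on the left; area = ∫[-4,-3] (-(2*y^2 + 14*y + 24)) dy = 1/3.

1/3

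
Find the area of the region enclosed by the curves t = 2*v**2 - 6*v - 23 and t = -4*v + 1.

Both boundary curves give t as a function of v, so integrate with respect to v. Setting them equal: 2*v**2 - 2*v - 24 = 0, i.e. 2*(v - 4)*(v + 3) = 0, so they meet at v = -3, 4.
For v in [-3, 4], t = 2*v**2 - 6*v - 23 is on the left; area = ∫[-3,4] (-(2*v**2 - 2*v - 24)) dv = 343/3.

343/3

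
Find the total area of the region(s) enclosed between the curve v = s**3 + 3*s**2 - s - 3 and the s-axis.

8

The curve meets the s-axis where s**3 + 3*s**2 - s - 3 = 0, i.e. (s - 1)*(s + 1)*(s + 3) = 0, at s = -3, -1, 1.
On [-3, -1] the curve lies above the axis; ∫[-3,-1] (s**3 + 3*s**2 - s - 3) ds = 4, giving area 4.
On [-1, 1] the curve lies below the axis; ∫[-1,1] (s**3 + 3*s**2 - s - 3) ds = -4, giving area 4.
Total area = 4 + 4 = 8.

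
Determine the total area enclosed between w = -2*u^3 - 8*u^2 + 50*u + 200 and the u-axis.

The curve meets the u-axis where -2*u^3 - 8*u^2 + 50*u + 200 = 0, i.e. -2*(u - 5)*(u + 4)*(u + 5) = 0, at u = -5, -4, 5.
On [-5, -4] the curve lies below the axis; ∫[-5,-4] (-2*u^3 - 8*u^2 + 50*u + 200) du = -19/6, giving area 19/6.
On [-4, 5] the curve lies above the axis; ∫[-4,5] (-2*u^3 - 8*u^2 + 50*u + 200) du = 2673/2, giving area 2673/2.
Total area = 19/6 + 2673/2 = 4019/3.

4019/3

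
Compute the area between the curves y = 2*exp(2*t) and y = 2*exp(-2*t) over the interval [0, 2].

-2 + exp(-4) + exp(4)

On [0, 2], (2*exp(2*t)) - (2*exp(-2*t)) = 2*exp(2*t) - 2*exp(-2*t) is ≥ 0 throughout, so the area is a single integral of |2*exp(2*t) - 2*exp(-2*t)|.
∫[0,2] (2*exp(2*t) - 2*exp(-2*t)) dt = -2 + exp(-4) + exp(4).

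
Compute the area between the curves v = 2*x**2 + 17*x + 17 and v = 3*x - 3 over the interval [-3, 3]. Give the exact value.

The difference (2*x**2 + 17*x + 17) - (3*x - 3) = 2*x**2 + 14*x + 20 changes sign at x = -2 inside [-3, 3], so split the integral there.
∫[-3,-2] (2*x**2 + 14*x + 20) dx = -7/3; the area of that piece is 7/3.
∫[-2,3] (2*x**2 + 14*x + 20) dx = 475/3.
Total area = 7/3 + 475/3 = 482/3.

482/3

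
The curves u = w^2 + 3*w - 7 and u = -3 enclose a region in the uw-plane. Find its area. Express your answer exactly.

125/6

Both boundary curves give u as a function of w, so integrate with respect to w. Setting them equal: w^2 + 3*w - 4 = 0, i.e. (w - 1)*(w + 4) = 0, so they meet at w = -4, 1.
For w in [-4, 1], u = w^2 + 3*w - 7 is on the left; area = ∫[-4,1] (-(w^2 + 3*w - 4)) dw = 125/6.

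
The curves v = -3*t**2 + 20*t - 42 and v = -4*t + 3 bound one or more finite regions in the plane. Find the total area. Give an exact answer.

4

Set the curves equal: -3*t**2 + 20*t - 42 = -4*t + 3, so -3*t**2 + 24*t - 45 = 0, which factors as -3*(t - 5)*(t - 3) = 0. The curves meet at t = 3, 5.
On [3, 5], v = -3*t**2 + 20*t - 42 is on top; that piece has area ∫[3,5] (-3*t**2 + 24*t - 45) dt = 4.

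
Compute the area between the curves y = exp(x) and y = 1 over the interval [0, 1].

-2 + exp(1)

On [0, 1], (exp(x)) - (1) = exp(x) - 1 is ≥ 0 throughout, so the area is a single integral of |exp(x) - 1|.
∫[0,1] (exp(x) - 1) dx = -2 + exp(1).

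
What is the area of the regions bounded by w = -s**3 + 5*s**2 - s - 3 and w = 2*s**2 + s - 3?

Set the curves equal: -s**3 + 5*s**2 - s - 3 = 2*s**2 + s - 3, so -s**3 + 3*s**2 - 2*s = 0, which factors as -s*(s - 2)*(s - 1) = 0. The curves meet at s = 0, 1, 2.
On [0, 1], w = 2*s**2 + s - 3 is on top; that piece has area ∫[0,1] (-(-s**3 + 3*s**2 - 2*s)) ds = 1/4.
On [1, 2], w = -s**3 + 5*s**2 - s - 3 is on top; that piece has area ∫[1,2] (-s**3 + 3*s**2 - 2*s) ds = 1/4.
Total enclosed area = 1/4 + 1/4 = 1/2.

1/2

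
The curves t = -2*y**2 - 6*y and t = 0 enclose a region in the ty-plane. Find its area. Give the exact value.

Both boundary curves give t as a function of y, so integrate with respect to y. Setting them equal: -2*y**2 - 6*y = 0, i.e. -2*y*(y + 3) = 0, so they meet at y = -3, 0.
For y in [-3, 0], t = -2*y**2 - 6*y is on the right; area = ∫[-3,0] (-2*y**2 - 6*y) dy = 9.

9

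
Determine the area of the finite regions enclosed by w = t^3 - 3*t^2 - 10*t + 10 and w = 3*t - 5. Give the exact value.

Set the curves equal: t^3 - 3*t^2 - 10*t + 10 = 3*t - 5, so t^3 - 3*t^2 - 13*t + 15 = 0, which factors as (t - 5)*(t - 1)*(t + 3) = 0. The curves meet at t = -3, 1, 5.
On [-3, 1], w = t^3 - 3*t^2 - 10*t + 10 is on top; that piece has area ∫[-3,1] (t^3 - 3*t^2 - 13*t + 15) dt = 64.
On [1, 5], w = 3*t - 5 is on top; that piece has area ∫[1,5] (-(t^3 - 3*t^2 - 13*t + 15)) dt = 64.
Total enclosed area = 64 + 64 = 128.

128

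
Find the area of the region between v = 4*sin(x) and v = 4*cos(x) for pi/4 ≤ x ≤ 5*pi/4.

On [pi/4, 5*pi/4], (4*sin(x)) - (4*cos(x)) = 4*sin(x) - 4*cos(x) is ≥ 0 throughout, so the area is a single integral of |4*sin(x) - 4*cos(x)|.
∫[pi/4,5*pi/4] (4*sin(x) - 4*cos(x)) dx = 8*sqrt(2).

8*sqrt(2)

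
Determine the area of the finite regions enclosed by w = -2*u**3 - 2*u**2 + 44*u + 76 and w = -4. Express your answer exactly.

3901/6

Set the curves equal: -2*u**3 - 2*u**2 + 44*u + 76 = -4, so -2*u**3 - 2*u**2 + 44*u + 80 = 0, which factors as -2*(u - 5)*(u + 2)*(u + 4) = 0. The curves meet at u = -4, -2, 5.
On [-4, -2], w = -4 is on top; that piece has area ∫[-4,-2] (-(-2*u**3 - 2*u**2 + 44*u + 80)) du = 64/3.
On [-2, 5], w = -2*u**3 - 2*u**2 + 44*u + 76 is on top; that piece has area ∫[-2,5] (-2*u**3 - 2*u**2 + 44*u + 80) du = 3773/6.
Total enclosed area = 64/3 + 3773/6 = 3901/6.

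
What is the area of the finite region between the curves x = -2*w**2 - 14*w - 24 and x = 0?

1/3

Both boundary curves give x as a function of w, so integrate with respect to w. Setting them equal: -2*w**2 - 14*w - 24 = 0, i.e. -2*(w + 3)*(w + 4) = 0, so they meet at w = -4, -3.
For w in [-4, -3], x = -2*w**2 - 14*w - 24 is on the right; area = ∫[-4,-3] (-2*w**2 - 14*w - 24) dw = 1/3.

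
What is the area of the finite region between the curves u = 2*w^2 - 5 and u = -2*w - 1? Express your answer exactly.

Both boundary curves give u as a function of w, so integrate with respect to w. Setting them equal: 2*w^2 + 2*w - 4 = 0, i.e. 2*(w - 1)*(w + 2) = 0, so they meet at w = -2, 1.
For w in [-2, 1], u = 2*w^2 - 5 is on the left; area = ∫[-2,1] (-(2*w^2 + 2*w - 4)) dw = 9.

9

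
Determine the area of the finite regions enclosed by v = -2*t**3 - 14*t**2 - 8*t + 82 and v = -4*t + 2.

1741/6

Set the curves equal: -2*t**3 - 14*t**2 - 8*t + 82 = -4*t + 2, so -2*t**3 - 14*t**2 - 4*t + 80 = 0, which factors as -2*(t - 2)*(t + 4)*(t + 5) = 0. The curves meet at t = -5, -4, 2.
On [-5, -4], v = -4*t + 2 is on top; that piece has area ∫[-5,-4] (-(-2*t**3 - 14*t**2 - 4*t + 80)) dt = 13/6.
On [-4, 2], v = -2*t**3 - 14*t**2 - 8*t + 82 is on top; that piece has area ∫[-4,2] (-2*t**3 - 14*t**2 - 4*t + 80) dt = 288.
Total enclosed area = 13/6 + 288 = 1741/6.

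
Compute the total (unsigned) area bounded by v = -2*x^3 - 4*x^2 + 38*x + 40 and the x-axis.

The curve meets the x-axis where -2*x^3 - 4*x^2 + 38*x + 40 = 0, i.e. -2*(x - 4)*(x + 1)*(x + 5) = 0, at x = -5, -1, 4.
On [-5, -1] the curve lies below the axis; ∫[-5,-1] (-2*x^3 - 4*x^2 + 38*x + 40) dx = -448/3, giving area 448/3.
On [-1, 4] the curve lies above the axis; ∫[-1,4] (-2*x^3 - 4*x^2 + 38*x + 40) dx = 1625/6, giving area 1625/6.
Total area = 448/3 + 1625/6 = 2521/6.

2521/6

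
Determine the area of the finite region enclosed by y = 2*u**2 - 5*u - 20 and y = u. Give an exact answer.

343/3

Set the curves equal: 2*u**2 - 5*u - 20 = u, so 2*u**2 - 6*u - 20 = 0, which factors as 2*(u - 5)*(u + 2) = 0. The curves meet at u = -2, 5.
On [-2, 5], y = u is on top; that piece has area ∫[-2,5] (-(2*u**2 - 6*u - 20)) du = 343/3.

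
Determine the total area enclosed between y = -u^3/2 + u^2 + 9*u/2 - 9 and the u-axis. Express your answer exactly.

443/12

The curve meets the u-axis where -u^3/2 + u^2 + 9*u/2 - 9 = 0, i.e. -(u - 3)*(u - 2)*(u + 3)/2 = 0, at u = -3, 2, 3.
On [-3, 2] the curve lies below the axis; ∫[-3,2] (-u^3/2 + u^2 + 9*u/2 - 9) du = -875/24, giving area 875/24.
On [2, 3] the curve lies above the axis; ∫[2,3] (-u^3/2 + u^2 + 9*u/2 - 9) du = 11/24, giving area 11/24.
Total area = 875/24 + 11/24 = 443/12.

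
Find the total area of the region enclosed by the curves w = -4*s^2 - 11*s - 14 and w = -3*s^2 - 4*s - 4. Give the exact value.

Set the curves equal: -4*s^2 - 11*s - 14 = -3*s^2 - 4*s - 4, so -s^2 - 7*s - 10 = 0, which factors as -(s + 2)*(s + 5) = 0. The curves meet at s = -5, -2.
On [-5, -2], w = -4*s^2 - 11*s - 14 is on top; that piece has area ∫[-5,-2] (-s^2 - 7*s - 10) ds = 9/2.

9/2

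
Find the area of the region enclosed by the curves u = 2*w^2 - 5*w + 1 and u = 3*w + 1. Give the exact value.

Both boundary curves give u as a function of w, so integrate with respect to w. Setting them equal: 2*w^2 - 8*w = 0, i.e. 2*w*(w - 4) = 0, so they meet at w = 0, 4.
For w in [0, 4], u = 2*w^2 - 5*w + 1 is on the left; area = ∫[0,4] (-(2*w^2 - 8*w)) dw = 64/3.

64/3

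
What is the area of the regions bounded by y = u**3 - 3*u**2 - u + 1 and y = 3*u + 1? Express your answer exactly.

Set the curves equal: u**3 - 3*u**2 - u + 1 = 3*u + 1, so u**3 - 3*u**2 - 4*u = 0, which factors as u*(u - 4)*(u + 1) = 0. The curves meet at u = -1, 0, 4.
On [-1, 0], y = u**3 - 3*u**2 - u + 1 is on top; that piece has area ∫[-1,0] (u**3 - 3*u**2 - 4*u) du = 3/4.
On [0, 4], y = 3*u + 1 is on top; that piece has area ∫[0,4] (-(u**3 - 3*u**2 - 4*u)) du = 32.
Total enclosed area = 3/4 + 32 = 131/4.

131/4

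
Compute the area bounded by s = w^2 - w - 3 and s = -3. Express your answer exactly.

1/6

Both boundary curves give s as a function of w, so integrate with respect to w. Setting them equal: w^2 - w = 0, i.e. w*(w - 1) = 0, so they meet at w = 0, 1.
For w in [0, 1], s = w^2 - w - 3 is on the left; area = ∫[0,1] (-(w^2 - w)) dw = 1/6.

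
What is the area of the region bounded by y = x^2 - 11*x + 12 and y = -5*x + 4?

4/3

Set the curves equal: x^2 - 11*x + 12 = -5*x + 4, so x^2 - 6*x + 8 = 0, which factors as (x - 4)*(x - 2) = 0. The curves meet at x = 2, 4.
On [2, 4], y = -5*x + 4 is on top; that piece has area ∫[2,4] (-(x^2 - 6*x + 8)) dx = 4/3.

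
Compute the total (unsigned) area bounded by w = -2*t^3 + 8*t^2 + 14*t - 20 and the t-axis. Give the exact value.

The curve meets the t-axis where -2*t^3 + 8*t^2 + 14*t - 20 = 0, i.e. -2*(t - 5)*(t - 1)*(t + 2) = 0, at t = -2, 1, 5.
On [-2, 1] the curve lies below the axis; ∫[-2,1] (-2*t^3 + 8*t^2 + 14*t - 20) dt = -99/2, giving area 99/2.
On [1, 5] the curve lies above the axis; ∫[1,5] (-2*t^3 + 8*t^2 + 14*t - 20) dt = 320/3, giving area 320/3.
Total area = 99/2 + 320/3 = 937/6.

937/6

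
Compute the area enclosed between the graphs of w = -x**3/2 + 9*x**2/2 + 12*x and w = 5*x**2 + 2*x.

2521/24

Set the curves equal: -x**3/2 + 9*x**2/2 + 12*x = 5*x**2 + 2*x, so -x**3/2 - x**2/2 + 10*x = 0, which factors as -x*(x - 4)*(x + 5)/2 = 0. The curves meet at x = -5, 0, 4.
On [-5, 0], w = 5*x**2 + 2*x is on top; that piece has area ∫[-5,0] (-(-x**3/2 - x**2/2 + 10*x)) dx = 1625/24.
On [0, 4], w = -x**3/2 + 9*x**2/2 + 12*x is on top; that piece has area ∫[0,4] (-x**3/2 - x**2/2 + 10*x) dx = 112/3.
Total enclosed area = 1625/24 + 112/3 = 2521/24.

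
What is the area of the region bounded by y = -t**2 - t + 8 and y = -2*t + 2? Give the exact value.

Set the curves equal: -t**2 - t + 8 = -2*t + 2, so -t**2 + t + 6 = 0, which factors as -(t - 3)*(t + 2) = 0. The curves meet at t = -2, 3.
On [-2, 3], y = -t**2 - t + 8 is on top; that piece has area ∫[-2,3] (-t**2 + t + 6) dt = 125/6.

125/6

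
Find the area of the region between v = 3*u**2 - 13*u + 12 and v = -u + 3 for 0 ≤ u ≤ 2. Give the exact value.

6

The difference (3*u**2 - 13*u + 12) - (-u + 3) = 3*u**2 - 12*u + 9 changes sign at u = 1 inside [0, 2], so split the integral there.
∫[0,1] (3*u**2 - 12*u + 9) du = 4.
∫[1,2] (3*u**2 - 12*u + 9) du = -2; the area of that piece is 2.
Total area = 4 + 2 = 6.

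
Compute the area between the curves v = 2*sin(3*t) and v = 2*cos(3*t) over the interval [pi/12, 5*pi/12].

On [pi/12, 5*pi/12], (2*sin(3*t)) - (2*cos(3*t)) = 2*sin(3*t) - 2*cos(3*t) is ≥ 0 throughout, so the area is a single integral of |2*sin(3*t) - 2*cos(3*t)|.
∫[pi/12,5*pi/12] (2*sin(3*t) - 2*cos(3*t)) dt = 4*sqrt(2)/3.

4*sqrt(2)/3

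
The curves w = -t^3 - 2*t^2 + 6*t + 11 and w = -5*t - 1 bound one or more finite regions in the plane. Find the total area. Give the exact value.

937/12

Set the curves equal: -t^3 - 2*t^2 + 6*t + 11 = -5*t - 1, so -t^3 - 2*t^2 + 11*t + 12 = 0, which factors as -(t - 3)*(t + 1)*(t + 4) = 0. The curves meet at t = -4, -1, 3.
On [-4, -1], w = -5*t - 1 is on top; that piece has area ∫[-4,-1] (-(-t^3 - 2*t^2 + 11*t + 12)) dt = 99/4.
On [-1, 3], w = -t^3 - 2*t^2 + 6*t + 11 is on top; that piece has area ∫[-1,3] (-t^3 - 2*t^2 + 11*t + 12) dt = 160/3.
Total enclosed area = 99/4 + 160/3 = 937/12.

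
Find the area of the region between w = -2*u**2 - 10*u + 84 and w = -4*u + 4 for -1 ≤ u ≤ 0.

247/3

On [-1, 0], (-2*u**2 - 10*u + 84) - (-4*u + 4) = -2*u**2 - 6*u + 80 is ≥ 0 throughout, so the area is a single integral of |-2*u**2 - 6*u + 80|.
∫[-1,0] (-2*u**2 - 6*u + 80) du = 247/3.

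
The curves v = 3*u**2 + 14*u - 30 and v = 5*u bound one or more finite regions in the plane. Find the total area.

Set the curves equal: 3*u**2 + 14*u - 30 = 5*u, so 3*u**2 + 9*u - 30 = 0, which factors as 3*(u - 2)*(u + 5) = 0. The curves meet at u = -5, 2.
On [-5, 2], v = 5*u is on top; that piece has area ∫[-5,2] (-(3*u**2 + 9*u - 30)) du = 343/2.

343/2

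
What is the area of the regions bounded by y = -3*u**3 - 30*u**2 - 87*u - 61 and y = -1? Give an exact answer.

71/2

Set the curves equal: -3*u**3 - 30*u**2 - 87*u - 61 = -1, so -3*u**3 - 30*u**2 - 87*u - 60 = 0, which factors as -3*(u + 1)*(u + 4)*(u + 5) = 0. The curves meet at u = -5, -4, -1.
On [-5, -4], y = -1 is on top; that piece has area ∫[-5,-4] (-(-3*u**3 - 30*u**2 - 87*u - 60)) du = 7/4.
On [-4, -1], y = -3*u**3 - 30*u**2 - 87*u - 61 is on top; that piece has area ∫[-4,-1] (-3*u**3 - 30*u**2 - 87*u - 60) du = 135/4.
Total enclosed area = 7/4 + 135/4 = 71/2.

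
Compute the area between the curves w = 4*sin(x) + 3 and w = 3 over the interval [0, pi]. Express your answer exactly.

8

On [0, pi], (4*sin(x) + 3) - (3) = 4*sin(x) is ≥ 0 throughout, so the area is a single integral of |4*sin(x)|.
∫[0,pi] (4*sin(x)) dx = 8.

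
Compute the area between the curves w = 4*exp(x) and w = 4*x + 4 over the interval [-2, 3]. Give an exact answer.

On [-2, 3], (4*exp(x)) - (4*x + 4) = -4*x + 4*exp(x) - 4 is ≥ 0 throughout, so the area is a single integral of |-4*x + 4*exp(x) - 4|.
∫[-2,3] (-4*x + 4*exp(x) - 4) dx = -30 - 4*exp(-2) + 4*exp(3).

-30 - 4*exp(-2) + 4*exp(3)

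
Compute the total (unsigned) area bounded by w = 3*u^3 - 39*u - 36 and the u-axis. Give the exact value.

1221/4

The curve meets the u-axis where 3*u^3 - 39*u - 36 = 0, i.e. 3*(u - 4)*(u + 1)*(u + 3) = 0, at u = -3, -1, 4.
On [-3, -1] the curve lies above the axis; ∫[-3,-1] (3*u^3 - 39*u - 36) du = 24, giving area 24.
On [-1, 4] the curve lies below the axis; ∫[-1,4] (3*u^3 - 39*u - 36) du = -1125/4, giving area 1125/4.
Total area = 24 + 1125/4 = 1221/4.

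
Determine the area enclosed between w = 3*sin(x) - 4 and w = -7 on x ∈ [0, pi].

6 + 3*pi

On [0, pi], (3*sin(x) - 4) - (-7) = 3*sin(x) + 3 is ≥ 0 throughout, so the area is a single integral of |3*sin(x) + 3|.
∫[0,pi] (3*sin(x) + 3) dx = 6 + 3*pi.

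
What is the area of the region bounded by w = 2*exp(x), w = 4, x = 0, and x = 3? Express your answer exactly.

-18 + 8*log(2) + 2*exp(3)

The difference (2*exp(x)) - (4) = 2*exp(x) - 4 changes sign at x = log(2) inside [0, 3], so split the integral there.
∫[0,log(2)] (2*exp(x) - 4) dx = 2 - log(16); the area of that piece is -2 + log(16).
∫[log(2),3] (2*exp(x) - 4) dx = -16 + 4*log(2) + 2*exp(3).
Total area = (-2 + log(16)) + (-16 + 4*log(2) + 2*exp(3)) = -18 + 8*log(2) + 2*exp(3).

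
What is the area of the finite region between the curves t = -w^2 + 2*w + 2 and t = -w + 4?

Both boundary curves give t as a function of w, so integrate with respect to w. Setting them equal: -w^2 + 3*w - 2 = 0, i.e. -(w - 2)*(w - 1) = 0, so they meet at w = 1, 2.
For w in [1, 2], t = -w^2 + 2*w + 2 is on the right; area = ∫[1,2] (-w^2 + 3*w - 2) dw = 1/6.

1/6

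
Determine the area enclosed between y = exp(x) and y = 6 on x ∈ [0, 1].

On [0, 1], (exp(x)) - (6) = exp(x) - 6 is ≤ 0 throughout, so the area is a single integral of |exp(x) - 6|.
∫[0,1] (exp(x) - 6) dx = -7 + exp(1); the area of that piece is 7 - exp(1).

7 - exp(1)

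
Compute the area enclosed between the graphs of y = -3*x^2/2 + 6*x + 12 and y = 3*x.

54

Set the curves equal: -3*x^2/2 + 6*x + 12 = 3*x, so -3*x^2/2 + 3*x + 12 = 0, which factors as -3*(x - 4)*(x + 2)/2 = 0. The curves meet at x = -2, 4.
On [-2, 4], y = -3*x^2/2 + 6*x + 12 is on top; that piece has area ∫[-2,4] (-3*x^2/2 + 3*x + 12) dx = 54.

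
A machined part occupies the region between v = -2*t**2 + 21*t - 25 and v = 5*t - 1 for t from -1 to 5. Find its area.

The difference (-2*t**2 + 21*t - 25) - (5*t - 1) = -2*t**2 + 16*t - 24 changes sign at t = 2 inside [-1, 5], so split the integral there.
∫[-1,2] (-2*t**2 + 16*t - 24) dt = -54; the area of that piece is 54.
∫[2,5] (-2*t**2 + 16*t - 24) dt = 18.
Total area = 54 + 18 = 72.

72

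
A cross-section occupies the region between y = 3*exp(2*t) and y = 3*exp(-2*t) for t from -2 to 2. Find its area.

-6 + 3*exp(-4) + 3*exp(4)

The difference (3*exp(2*t)) - (3*exp(-2*t)) = 3*exp(2*t) - 3*exp(-2*t) changes sign at t = 0 inside [-2, 2], so split the integral there.
∫[-2,0] (3*exp(2*t) - 3*exp(-2*t)) dt = -3*exp(4)/2 - 3*exp(-4)/2 + 3; the area of that piece is -3 + 3*exp(-4)/2 + 3*exp(4)/2.
∫[0,2] (3*exp(2*t) - 3*exp(-2*t)) dt = -3 + 3*exp(-4)/2 + 3*exp(4)/2.
Total area = (-3 + 3*exp(-4)/2 + 3*exp(4)/2) + (-3 + 3*exp(-4)/2 + 3*exp(4)/2) = -6 + 3*exp(-4) + 3*exp(4).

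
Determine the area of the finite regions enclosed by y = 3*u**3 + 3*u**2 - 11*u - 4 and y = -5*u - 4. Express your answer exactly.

Set the curves equal: 3*u**3 + 3*u**2 - 11*u - 4 = -5*u - 4, so 3*u**3 + 3*u**2 - 6*u = 0, which factors as 3*u*(u - 1)*(u + 2) = 0. The curves meet at u = -2, 0, 1.
On [-2, 0], y = 3*u**3 + 3*u**2 - 11*u - 4 is on top; that piece has area ∫[-2,0] (3*u**3 + 3*u**2 - 6*u) du = 8.
On [0, 1], y = -5*u - 4 is on top; that piece has area ∫[0,1] (-(3*u**3 + 3*u**2 - 6*u)) du = 5/4.
Total enclosed area = 8 + 5/4 = 37/4.

37/4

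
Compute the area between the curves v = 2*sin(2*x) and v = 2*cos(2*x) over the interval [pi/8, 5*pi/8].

On [pi/8, 5*pi/8], (2*sin(2*x)) - (2*cos(2*x)) = 2*sin(2*x) - 2*cos(2*x) is ≥ 0 throughout, so the area is a single integral of |2*sin(2*x) - 2*cos(2*x)|.
∫[pi/8,5*pi/8] (2*sin(2*x) - 2*cos(2*x)) dx = 2*sqrt(2).

2*sqrt(2)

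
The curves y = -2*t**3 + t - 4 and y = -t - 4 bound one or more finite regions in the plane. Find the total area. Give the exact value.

Set the curves equal: -2*t**3 + t - 4 = -t - 4, so -2*t**3 + 2*t = 0, which factors as -2*t*(t - 1)*(t + 1) = 0. The curves meet at t = -1, 0, 1.
On [-1, 0], y = -t - 4 is on top; that piece has area ∫[-1,0] (-(-2*t**3 + 2*t)) dt = 1/2.
On [0, 1], y = -2*t**3 + t - 4 is on top; that piece has area ∫[0,1] (-2*t**3 + 2*t) dt = 1/2.
Total enclosed area = 1/2 + 1/2 = 1.

1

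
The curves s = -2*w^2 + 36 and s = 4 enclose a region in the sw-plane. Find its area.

Both boundary curves give s as a function of w, so integrate with respect to w. Setting them equal: -2*w^2 + 32 = 0, i.e. -2*(w - 4)*(w + 4) = 0, so they meet at w = -4, 4.
For w in [-4, 4], s = -2*w^2 + 36 is on the right; area = ∫[-4,4] (-2*w^2 + 32) dw = 512/3.

512/3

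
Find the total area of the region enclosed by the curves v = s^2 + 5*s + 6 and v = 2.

9/2

Set the curves equal: s^2 + 5*s + 6 = 2, so s^2 + 5*s + 4 = 0, which factors as (s + 1)*(s + 4) = 0. The curves meet at s = -4, -1.
On [-4, -1], v = 2 is on top; that piece has area ∫[-4,-1] (-(s^2 + 5*s + 4)) ds = 9/2.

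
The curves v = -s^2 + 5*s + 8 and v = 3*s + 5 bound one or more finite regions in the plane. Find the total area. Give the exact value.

32/3

Set the curves equal: -s^2 + 5*s + 8 = 3*s + 5, so -s^2 + 2*s + 3 = 0, which factors as -(s - 3)*(s + 1) = 0. The curves meet at s = -1, 3.
On [-1, 3], v = -s^2 + 5*s + 8 is on top; that piece has area ∫[-1,3] (-s^2 + 2*s + 3) ds = 32/3.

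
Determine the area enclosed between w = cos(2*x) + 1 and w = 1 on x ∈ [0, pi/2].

1

The difference (cos(2*x) + 1) - (1) = cos(2*x) changes sign at x = pi/4 inside [0, pi/2], so split the integral there.
∫[0,pi/4] (cos(2*x)) dx = 1/2.
∫[pi/4,pi/2] (cos(2*x)) dx = -1/2; the area of that piece is 1/2.
Total area = 1/2 + 1/2 = 1.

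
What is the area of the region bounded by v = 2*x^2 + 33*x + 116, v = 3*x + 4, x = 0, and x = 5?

On [0, 5], (2*x^2 + 33*x + 116) - (3*x + 4) = 2*x^2 + 30*x + 112 is ≥ 0 throughout, so the area is a single integral of |2*x^2 + 30*x + 112|.
∫[0,5] (2*x^2 + 30*x + 112) dx = 3055/3.

3055/3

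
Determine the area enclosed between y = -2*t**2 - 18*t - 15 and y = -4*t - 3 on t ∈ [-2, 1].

The difference (-2*t**2 - 18*t - 15) - (-4*t - 3) = -2*t**2 - 14*t - 12 changes sign at t = -1 inside [-2, 1], so split the integral there.
∫[-2,-1] (-2*t**2 - 14*t - 12) dt = 13/3.
∫[-1,1] (-2*t**2 - 14*t - 12) dt = -76/3; the area of that piece is 76/3.
Total area = 13/3 + 76/3 = 89/3.

89/3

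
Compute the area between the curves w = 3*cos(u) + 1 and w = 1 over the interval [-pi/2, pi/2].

On [-pi/2, pi/2], (3*cos(u) + 1) - (1) = 3*cos(u) is ≥ 0 throughout, so the area is a single integral of |3*cos(u)|.
∫[-pi/2,pi/2] (3*cos(u)) du = 6.

6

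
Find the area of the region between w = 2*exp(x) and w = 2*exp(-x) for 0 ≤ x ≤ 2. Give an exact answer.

-4 + 2*exp(-2) + 2*exp(2)

On [0, 2], (2*exp(x)) - (2*exp(-x)) = 2*exp(x) - 2*exp(-x) is ≥ 0 throughout, so the area is a single integral of |2*exp(x) - 2*exp(-x)|.
∫[0,2] (2*exp(x) - 2*exp(-x)) dx = -4 + 2*exp(-2) + 2*exp(2).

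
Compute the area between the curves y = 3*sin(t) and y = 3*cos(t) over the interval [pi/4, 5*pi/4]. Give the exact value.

6*sqrt(2)

On [pi/4, 5*pi/4], (3*sin(t)) - (3*cos(t)) = 3*sin(t) - 3*cos(t) is ≥ 0 throughout, so the area is a single integral of |3*sin(t) - 3*cos(t)|.
∫[pi/4,5*pi/4] (3*sin(t) - 3*cos(t)) dt = 6*sqrt(2).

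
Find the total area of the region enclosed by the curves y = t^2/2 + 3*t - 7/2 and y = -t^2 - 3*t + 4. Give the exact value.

Set the curves equal: t^2/2 + 3*t - 7/2 = -t^2 - 3*t + 4, so 3*t^2/2 + 6*t - 15/2 = 0, which factors as 3*(t - 1)*(t + 5)/2 = 0. The curves meet at t = -5, 1.
On [-5, 1], y = -t^2 - 3*t + 4 is on top; that piece has area ∫[-5,1] (-(3*t^2/2 + 6*t - 15/2)) dt = 54.

54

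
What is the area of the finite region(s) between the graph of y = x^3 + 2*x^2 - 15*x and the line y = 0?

863/6

The curve meets the x-axis where x^3 + 2*x^2 - 15*x = 0, i.e. x*(x - 3)*(x + 5) = 0, at x = -5, 0, 3.
On [-5, 0] the curve lies above the axis; ∫[-5,0] (x^3 + 2*x^2 - 15*x) dx = 1375/12, giving area 1375/12.
On [0, 3] the curve lies below the axis; ∫[0,3] (x^3 + 2*x^2 - 15*x) dx = -117/4, giving area 117/4.
Total area = 1375/12 + 117/4 = 863/6.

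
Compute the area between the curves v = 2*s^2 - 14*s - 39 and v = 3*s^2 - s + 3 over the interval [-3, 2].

On [-3, 2], (2*s^2 - 14*s - 39) - (3*s^2 - s + 3) = -s^2 - 13*s - 42 is ≤ 0 throughout, so the area is a single integral of |-s^2 - 13*s - 42|.
∫[-3,2] (-s^2 - 13*s - 42) ds = -1135/6; the area of that piece is 1135/6.

1135/6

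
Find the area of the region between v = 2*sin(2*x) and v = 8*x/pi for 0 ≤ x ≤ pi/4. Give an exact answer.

1 - pi/4

On [0, pi/4], (2*sin(2*x)) - (8*x/pi) = -8*x/pi + 2*sin(2*x) is ≥ 0 throughout, so the area is a single integral of |-8*x/pi + 2*sin(2*x)|.
∫[0,pi/4] (-8*x/pi + 2*sin(2*x)) dx = 1 - pi/4.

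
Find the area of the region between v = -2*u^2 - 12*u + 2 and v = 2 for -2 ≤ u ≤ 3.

The difference (-2*u^2 - 12*u + 2) - (2) = -2*u^2 - 12*u changes sign at u = 0 inside [-2, 3], so split the integral there.
∫[-2,0] (-2*u^2 - 12*u) du = 56/3.
∫[0,3] (-2*u^2 - 12*u) du = -72; the area of that piece is 72.
Total area = 56/3 + 72 = 272/3.

272/3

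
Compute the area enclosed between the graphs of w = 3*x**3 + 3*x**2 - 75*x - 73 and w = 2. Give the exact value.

1012

Set the curves equal: 3*x**3 + 3*x**2 - 75*x - 73 = 2, so 3*x**3 + 3*x**2 - 75*x - 75 = 0, which factors as 3*(x - 5)*(x + 1)*(x + 5) = 0. The curves meet at x = -5, -1, 5.
On [-5, -1], w = 3*x**3 + 3*x**2 - 75*x - 73 is on top; that piece has area ∫[-5,-1] (3*x**3 + 3*x**2 - 75*x - 75) dx = 256.
On [-1, 5], w = 2 is on top; that piece has area ∫[-1,5] (-(3*x**3 + 3*x**2 - 75*x - 75)) dx = 756.
Total enclosed area = 256 + 756 = 1012.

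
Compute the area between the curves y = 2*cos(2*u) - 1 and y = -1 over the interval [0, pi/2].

The difference (2*cos(2*u) - 1) - (-1) = 2*cos(2*u) changes sign at u = pi/4 inside [0, pi/2], so split the integral there.
∫[0,pi/4] (2*cos(2*u)) du = 1.
∫[pi/4,pi/2] (2*cos(2*u)) du = -1; the area of that piece is 1.
Total area = 1 + 1 = 2.

2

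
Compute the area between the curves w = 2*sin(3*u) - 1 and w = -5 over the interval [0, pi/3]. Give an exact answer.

4/3 + 4*pi/3

On [0, pi/3], (2*sin(3*u) - 1) - (-5) = 2*sin(3*u) + 4 is ≥ 0 throughout, so the area is a single integral of |2*sin(3*u) + 4|.
∫[0,pi/3] (2*sin(3*u) + 4) du = 4/3 + 4*pi/3.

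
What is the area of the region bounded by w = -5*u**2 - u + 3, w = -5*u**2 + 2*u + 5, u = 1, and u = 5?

On [1, 5], (-5*u**2 - u + 3) - (-5*u**2 + 2*u + 5) = -3*u - 2 is ≤ 0 throughout, so the area is a single integral of |-3*u - 2|.
∫[1,5] (-3*u - 2) du = -44; the area of that piece is 44.

44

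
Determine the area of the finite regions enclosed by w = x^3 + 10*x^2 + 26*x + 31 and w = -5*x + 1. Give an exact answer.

37/12

Set the curves equal: x^3 + 10*x^2 + 26*x + 31 = -5*x + 1, so x^3 + 10*x^2 + 31*x + 30 = 0, which factors as (x + 2)*(x + 3)*(x + 5) = 0. The curves meet at x = -5, -3, -2.
On [-5, -3], w = x^3 + 10*x^2 + 26*x + 31 is on top; that piece has area ∫[-5,-3] (x^3 + 10*x^2 + 31*x + 30) dx = 8/3.
On [-3, -2], w = -5*x + 1 is on top; that piece has area ∫[-3,-2] (-(x^3 + 10*x^2 + 31*x + 30)) dx = 5/12.
Total enclosed area = 8/3 + 5/12 = 37/12.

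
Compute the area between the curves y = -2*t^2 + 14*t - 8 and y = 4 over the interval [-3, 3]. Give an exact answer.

412/3

The difference (-2*t^2 + 14*t - 8) - (4) = -2*t^2 + 14*t - 12 changes sign at t = 1 inside [-3, 3], so split the integral there.
∫[-3,1] (-2*t^2 + 14*t - 12) dt = -368/3; the area of that piece is 368/3.
∫[1,3] (-2*t^2 + 14*t - 12) dt = 44/3.
Total area = 368/3 + 44/3 = 412/3.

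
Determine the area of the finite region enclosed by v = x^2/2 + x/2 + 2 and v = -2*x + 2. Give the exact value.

Set the curves equal: x^2/2 + x/2 + 2 = -2*x + 2, so x^2/2 + 5*x/2 = 0, which factors as x*(x + 5)/2 = 0. The curves meet at x = -5, 0.
On [-5, 0], v = -2*x + 2 is on top; that piece has area ∫[-5,0] (-(x^2/2 + 5*x/2)) dx = 125/12.

125/12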